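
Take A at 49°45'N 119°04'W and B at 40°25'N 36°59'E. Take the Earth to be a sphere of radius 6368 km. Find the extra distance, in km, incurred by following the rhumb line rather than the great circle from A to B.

Great circle: cos σ = sin φ₁ sin φ₂ + cos φ₁ cos φ₂ cos Δλ,  σ = 1.5255 rad → d_gc = 9714.5 km
Rhumb line: Δψ = -0.2315, q = Δφ/Δψ = 0.7037, d_rh = R√(Δφ²+q²Δλ²) = 12249.2 km
Excess = 12249.2 − 9714.5 = 2534.7 ≈ 2535 km

2535 km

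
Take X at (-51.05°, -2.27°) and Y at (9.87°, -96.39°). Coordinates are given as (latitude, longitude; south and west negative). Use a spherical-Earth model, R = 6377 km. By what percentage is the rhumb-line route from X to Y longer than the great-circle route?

Great circle: σ = 1.7496 rad → d_gc = Rσ = 11156.9 km
Rhumb: Δφ = +1.0633, Δλ = -1.6427, Δψ = +1.2126, q = Δφ/Δψ = 0.8768 → d_rh = R√(Δφ²+q²Δλ²) = 11416.6 km
Excess = (11416.6 − 11156.9) / 11156.9 = 259.7 / 11156.9 = 2.33% ≈ 2.3%

2.3%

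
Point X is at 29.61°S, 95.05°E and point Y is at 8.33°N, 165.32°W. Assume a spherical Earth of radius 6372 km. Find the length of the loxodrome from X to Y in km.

Rhumb course C = atan2(Δλ, Δψ) with Δψ = ln[tan(π/4+φ₂/2)/tan(π/4+φ₁/2)] = +0.6874, Δλ = +1.7389 → C = 68.43°
d = R·|Δφ| / |cos C| = 6372·0.66218 / 0.36761 = 11478 km

11478 km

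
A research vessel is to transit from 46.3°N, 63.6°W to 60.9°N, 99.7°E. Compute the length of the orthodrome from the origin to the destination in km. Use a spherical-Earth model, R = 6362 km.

Haversine: a = sin²(Δφ/2)+cos φ₁ cos φ₂ sin²(Δλ/2) = 0.34506;  σ = 2·atan2(√a,√(1−a))
σ = 71.948° → d = Rσ = 6362·1.25573 = 7989 km

7989 km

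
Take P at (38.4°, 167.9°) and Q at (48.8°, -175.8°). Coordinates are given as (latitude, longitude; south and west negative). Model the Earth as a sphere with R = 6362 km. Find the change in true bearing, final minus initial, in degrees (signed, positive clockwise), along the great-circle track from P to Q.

+11.3°

At departure: θ₁ = atan2(sin Δλ cos φ₂, cos φ₁ sin φ₂ − sin φ₁ cos φ₂ cos Δλ) = 43.19°
At arrival: θ₂ = atan2(sin Δλ cos φ₁, −cos φ₂ sin φ₁ + sin φ₂ cos φ₁ cos Δλ) = 54.51°
Δθ = θ₂ − θ₁ = +11.3°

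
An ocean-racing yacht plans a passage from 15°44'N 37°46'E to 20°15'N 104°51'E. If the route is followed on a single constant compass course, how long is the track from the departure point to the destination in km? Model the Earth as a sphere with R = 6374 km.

Rhumb course C = atan2(Δλ, Δψ) with Δψ = ln[tan(π/4+φ₂/2)/tan(π/4+φ₁/2)] = +0.0829, Δλ = +1.1708 → C = 85.95°
d = R·|Δφ| / |cos C| = 6374·0.07883 / 0.07064 = 7113 km

7113 km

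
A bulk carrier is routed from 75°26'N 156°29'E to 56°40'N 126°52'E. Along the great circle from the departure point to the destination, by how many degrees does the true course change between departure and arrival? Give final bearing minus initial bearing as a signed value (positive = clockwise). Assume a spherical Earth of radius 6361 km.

-27.5°

At departure: θ₁ = atan2(sin Δλ cos φ₂, cos φ₁ sin φ₂ − sin φ₁ cos φ₂ cos Δλ) = 227.11°
At arrival: θ₂ = atan2(sin Δλ cos φ₁, −cos φ₂ sin φ₁ + sin φ₂ cos φ₁ cos Δλ) = 199.59°
Δθ = θ₂ − θ₁ = -27.5°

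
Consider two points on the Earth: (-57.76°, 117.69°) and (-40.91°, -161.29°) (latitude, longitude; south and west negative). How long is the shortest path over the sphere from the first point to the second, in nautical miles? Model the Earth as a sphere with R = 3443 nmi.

3120 nmi

Haversine: a = sin²(Δφ/2)+cos φ₁ cos φ₂ sin²(Δλ/2) = 0.19158;  σ = 2·atan2(√a,√(1−a))
σ = 51.915° → d = Rσ = 3443·0.90608 = 3120 nmi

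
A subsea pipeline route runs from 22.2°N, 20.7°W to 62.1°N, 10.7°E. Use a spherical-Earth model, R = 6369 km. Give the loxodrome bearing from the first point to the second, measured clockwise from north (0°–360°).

Meridional parts: M(φ₁)=+0.3975, M(φ₂)=+1.3927 → ΔM = +0.9952;  Δλ = +0.5480 rad
tan C = Δλ / ΔM = +0.5507 → C = 28.84°

28.8°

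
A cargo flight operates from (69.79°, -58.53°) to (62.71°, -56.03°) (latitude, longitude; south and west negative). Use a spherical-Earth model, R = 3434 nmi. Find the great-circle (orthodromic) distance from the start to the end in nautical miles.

429 nmi

Haversine: a = sin²(Δφ/2)+cos φ₁ cos φ₂ sin²(Δλ/2) = 0.00389;  σ = 2·atan2(√a,√(1−a))
σ = 7.150° → d = Rσ = 3434·0.12479 = 429 nmi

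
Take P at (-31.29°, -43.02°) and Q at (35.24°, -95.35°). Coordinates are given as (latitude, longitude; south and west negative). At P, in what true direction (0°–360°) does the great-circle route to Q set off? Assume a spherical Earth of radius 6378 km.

θ = atan2( sin Δλ·cos φ₂ ,  cos φ₁ sin φ₂ − sin φ₁ cos φ₂ cos Δλ )
  = atan2(-0.6465, +0.7523) = 319.33°

319.3°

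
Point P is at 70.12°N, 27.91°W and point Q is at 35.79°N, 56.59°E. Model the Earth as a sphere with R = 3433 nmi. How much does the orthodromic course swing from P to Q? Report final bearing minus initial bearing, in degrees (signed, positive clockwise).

Initial bearing θ₁ = atan2(sin Δλ cos φ₂, cos φ₁ sin φ₂ − sin φ₁ cos φ₂ cos Δλ) = 81.15°
Final bearing θ₂ = (initial bearing from the destination back to the start) + 180° = 155.53°
Δθ = θ₂ − θ₁ = +74.4°

+74.4°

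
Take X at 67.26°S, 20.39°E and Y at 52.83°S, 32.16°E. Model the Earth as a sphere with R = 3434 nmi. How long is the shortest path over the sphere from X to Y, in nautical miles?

Haversine: a = sin²(Δφ/2)+cos φ₁ cos φ₂ sin²(Δλ/2) = 0.01823;  σ = 2·atan2(√a,√(1−a))
σ = 15.519° → d = Rσ = 3434·0.27086 = 930 nmi

930 nmi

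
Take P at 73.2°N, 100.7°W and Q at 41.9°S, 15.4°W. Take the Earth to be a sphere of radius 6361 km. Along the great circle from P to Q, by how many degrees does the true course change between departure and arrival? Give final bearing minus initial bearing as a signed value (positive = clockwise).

At departure: θ₁ = atan2(sin Δλ cos φ₂, cos φ₁ sin φ₂ − sin φ₁ cos φ₂ cos Δλ) = 108.72°
At arrival: θ₂ = atan2(sin Δλ cos φ₁, −cos φ₂ sin φ₁ + sin φ₂ cos φ₁ cos Δλ) = 158.42°
Δθ = θ₂ − θ₁ = +49.7°

+49.7°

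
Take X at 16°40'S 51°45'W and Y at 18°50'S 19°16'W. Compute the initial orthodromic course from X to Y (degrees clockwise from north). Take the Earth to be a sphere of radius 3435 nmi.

99.0°

N = sin Δλ·cos φ₂ = +0.5083;  D = cos φ₁ sin φ₂ − sin φ₁ cos φ₂ cos Δλ = -0.0803
initial course = atan2(N, D) = 98.97°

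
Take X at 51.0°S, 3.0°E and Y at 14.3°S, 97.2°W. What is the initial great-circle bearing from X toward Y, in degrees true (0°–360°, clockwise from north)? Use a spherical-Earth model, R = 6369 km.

N = sin Δλ·cos φ₂ = -0.9537;  D = cos φ₁ sin φ₂ − sin φ₁ cos φ₂ cos Δλ = -0.2888
initial course = atan2(N, D) = 253.15°

253.2°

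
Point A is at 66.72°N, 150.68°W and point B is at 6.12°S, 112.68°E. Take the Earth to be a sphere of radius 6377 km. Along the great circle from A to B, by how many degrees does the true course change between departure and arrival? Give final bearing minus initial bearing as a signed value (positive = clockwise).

At departure: θ₁ = atan2(sin Δλ cos φ₂, cos φ₁ sin φ₂ − sin φ₁ cos φ₂ cos Δλ) = 273.68°
At arrival: θ₂ = atan2(sin Δλ cos φ₁, −cos φ₂ sin φ₁ + sin φ₂ cos φ₁ cos Δλ) = 203.37°
Δθ = θ₂ − θ₁ = -70.3°

-70.3°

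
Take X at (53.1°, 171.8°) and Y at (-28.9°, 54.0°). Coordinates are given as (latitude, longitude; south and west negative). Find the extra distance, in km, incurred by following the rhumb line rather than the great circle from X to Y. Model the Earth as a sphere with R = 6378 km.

342 km

Great circle: cos σ = sin φ₁ sin φ₂ + cos φ₁ cos φ₂ cos Δλ,  σ = 2.2544 rad → d_gc = 14378.9 km
Rhumb line: Δψ = -1.6250, q = Δφ/Δψ = 0.8807, d_rh = R√(Δφ²+q²Δλ²) = 14720.8 km
Excess = 14720.8 − 14378.9 = 341.9 ≈ 342 km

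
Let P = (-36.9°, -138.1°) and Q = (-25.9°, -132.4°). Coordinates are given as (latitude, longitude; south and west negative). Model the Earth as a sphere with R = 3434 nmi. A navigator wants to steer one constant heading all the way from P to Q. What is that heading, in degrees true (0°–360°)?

23.8°

Δψ = ln[tan(π/4+φ₂/2)/tan(π/4+φ₁/2)] = +0.2255
Δλ = +0.0995 rad (taken the short way round)
course = atan2(Δλ, Δψ) = 23.80°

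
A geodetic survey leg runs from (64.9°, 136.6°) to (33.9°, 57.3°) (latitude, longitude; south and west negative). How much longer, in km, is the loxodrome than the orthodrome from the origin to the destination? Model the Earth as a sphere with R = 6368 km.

Great circle: cos σ = sin φ₁ sin φ₂ + cos φ₁ cos φ₂ cos Δλ,  σ = 0.9637 rad → d_gc = 6137.1 km
Rhumb line: Δψ = -0.8728, q = Δφ/Δψ = 0.6199, d_rh = R√(Δφ²+q²Δλ²) = 6459.4 km
Excess = 6459.4 − 6137.1 = 322.3 ≈ 322 km

322 km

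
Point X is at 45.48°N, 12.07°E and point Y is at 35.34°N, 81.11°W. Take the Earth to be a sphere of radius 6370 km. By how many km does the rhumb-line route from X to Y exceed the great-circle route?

Great circle: cos σ = sin φ₁ sin φ₂ + cos φ₁ cos φ₂ cos Δλ,  σ = 1.1802 rad → d_gc = 7518.2 km
Rhumb line: Δψ = -0.2332, q = Δφ/Δψ = 0.7590, d_rh = R√(Δφ²+q²Δλ²) = 7943.1 km
Excess = 7943.1 − 7518.2 = 424.9 ≈ 425 km

425 km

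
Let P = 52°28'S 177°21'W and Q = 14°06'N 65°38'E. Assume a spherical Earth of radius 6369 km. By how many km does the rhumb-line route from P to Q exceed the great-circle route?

Great circle: cos σ = sin φ₁ sin φ₂ + cos φ₁ cos φ₂ cos Δλ,  σ = 2.0506 rad → d_gc = 13060.2 km
Rhumb line: Δψ = +1.3281, q = Δφ/Δψ = 0.8748, d_rh = R√(Δφ²+q²Δλ²) = 13573.4 km
Excess = 13573.4 − 13060.2 = 513.2 ≈ 513 km

513 km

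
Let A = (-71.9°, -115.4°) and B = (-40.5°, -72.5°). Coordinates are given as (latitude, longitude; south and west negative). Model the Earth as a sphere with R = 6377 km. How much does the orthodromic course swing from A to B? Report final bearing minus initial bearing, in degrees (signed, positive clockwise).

-37.5°

Initial bearing θ₁ = atan2(sin Δλ cos φ₂, cos φ₁ sin φ₂ − sin φ₁ cos φ₂ cos Δλ) = 57.66°
Final bearing θ₂ = (initial bearing from the destination back to the start) + 180° = 20.19°
Δθ = θ₂ − θ₁ = -37.5°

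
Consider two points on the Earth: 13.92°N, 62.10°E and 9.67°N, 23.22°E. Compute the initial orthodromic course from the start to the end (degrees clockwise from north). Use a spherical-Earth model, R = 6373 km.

268.0°

N = sin Δλ·cos φ₂ = -0.6188;  D = cos φ₁ sin φ₂ − sin φ₁ cos φ₂ cos Δλ = -0.0216
initial course = atan2(N, D) = 268.00°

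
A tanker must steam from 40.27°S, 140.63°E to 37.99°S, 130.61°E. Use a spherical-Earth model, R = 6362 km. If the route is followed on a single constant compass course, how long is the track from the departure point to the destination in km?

Rhumb course C = atan2(Δλ, Δψ) with Δψ = ln[tan(π/4+φ₂/2)/tan(π/4+φ₁/2)] = +0.0513, Δλ = -0.1749 → C = 286.35°
d = R·|Δφ| / |cos C| = 6362·0.03979 / 0.28152 = 899 km

899 km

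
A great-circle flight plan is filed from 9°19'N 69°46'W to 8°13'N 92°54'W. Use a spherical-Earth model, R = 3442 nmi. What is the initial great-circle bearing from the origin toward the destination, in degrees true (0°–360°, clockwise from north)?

269.1°

N = sin Δλ·cos φ₂ = -0.3888;  D = cos φ₁ sin φ₂ − sin φ₁ cos φ₂ cos Δλ = -0.0063
initial course = atan2(N, D) = 269.07°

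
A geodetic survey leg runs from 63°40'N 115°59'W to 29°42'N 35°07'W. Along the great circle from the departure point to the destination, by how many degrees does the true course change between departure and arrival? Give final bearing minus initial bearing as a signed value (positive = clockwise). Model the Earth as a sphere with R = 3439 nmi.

At departure: θ₁ = atan2(sin Δλ cos φ₂, cos φ₁ sin φ₂ − sin φ₁ cos φ₂ cos Δλ) = 83.60°
At arrival: θ₂ = atan2(sin Δλ cos φ₁, −cos φ₂ sin φ₁ + sin φ₂ cos φ₁ cos Δλ) = 149.50°
Δθ = θ₂ − θ₁ = +65.9°

+65.9°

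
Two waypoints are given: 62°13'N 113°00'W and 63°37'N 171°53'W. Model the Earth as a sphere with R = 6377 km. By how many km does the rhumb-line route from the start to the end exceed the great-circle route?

Great circle: cos σ = sin φ₁ sin φ₂ + cos φ₁ cos φ₂ cos Δλ,  σ = 0.4519 rad → d_gc = 2881.9 km
Rhumb line: Δψ = +0.0537, q = Δφ/Δψ = 0.4552, d_rh = R√(Δφ²+q²Δλ²) = 2987.2 km
Excess = 2987.2 − 2881.9 = 105.3 ≈ 105 km

105 km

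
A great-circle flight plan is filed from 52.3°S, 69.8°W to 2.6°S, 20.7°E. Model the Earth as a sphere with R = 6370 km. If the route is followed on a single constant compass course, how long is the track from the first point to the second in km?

Rhumb course C = atan2(Δλ, Δψ) with Δψ = ln[tan(π/4+φ₂/2)/tan(π/4+φ₁/2)] = +1.0293, Δλ = +1.5795 → C = 56.91°
d = R·|Δφ| / |cos C| = 6370·0.86743 / 0.54596 = 10121 km

10121 km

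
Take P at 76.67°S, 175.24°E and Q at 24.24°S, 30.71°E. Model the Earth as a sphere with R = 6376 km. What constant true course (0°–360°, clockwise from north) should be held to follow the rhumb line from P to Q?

304.1°

Meridional parts: M(φ₁)=-2.1468, M(φ₂)=-0.4363 → ΔM = +1.7105;  Δλ = -2.5225 rad
tan C = Δλ / ΔM = -1.4747 → C = 304.14°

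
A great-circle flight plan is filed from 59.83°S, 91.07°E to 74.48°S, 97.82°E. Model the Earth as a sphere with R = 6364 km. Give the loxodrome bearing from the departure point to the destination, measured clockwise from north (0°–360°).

Meridional parts: M(φ₁)=-1.3110, M(φ₂)=-1.9931 → ΔM = -0.6821;  Δλ = +0.1178 rad
tan C = Δλ / ΔM = -0.1727 → C = 170.20°

170.2°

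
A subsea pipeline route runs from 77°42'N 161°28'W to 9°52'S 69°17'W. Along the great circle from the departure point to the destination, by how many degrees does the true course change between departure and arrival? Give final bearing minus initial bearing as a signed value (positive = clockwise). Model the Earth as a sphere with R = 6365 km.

+77.5°

At departure: θ₁ = atan2(sin Δλ cos φ₂, cos φ₁ sin φ₂ − sin φ₁ cos φ₂ cos Δλ) = 89.99°
At arrival: θ₂ = atan2(sin Δλ cos φ₁, −cos φ₂ sin φ₁ + sin φ₂ cos φ₁ cos Δλ) = 167.51°
Δθ = θ₂ − θ₁ = +77.5°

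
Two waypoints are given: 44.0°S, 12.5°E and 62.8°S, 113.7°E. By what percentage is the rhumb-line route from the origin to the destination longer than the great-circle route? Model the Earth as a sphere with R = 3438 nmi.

Great circle: σ = 0.9837 rad → d_gc = Rσ = 3381.8 nmi
Rhumb: Δφ = -0.3281, Δλ = +1.7663, Δψ = -0.5622, q = Δφ/Δψ = 0.5836 → d_rh = R√(Δφ²+q²Δλ²) = 3719.2 nmi
Excess = (3719.2 − 3381.8) / 3381.8 = 337.4 / 3381.8 = 9.98% ≈ 10.0%

10.0%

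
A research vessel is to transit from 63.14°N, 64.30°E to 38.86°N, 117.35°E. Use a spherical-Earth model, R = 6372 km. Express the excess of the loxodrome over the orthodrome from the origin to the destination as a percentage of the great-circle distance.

Great circle: σ = 0.6901 rad → d_gc = Rσ = 4397.0 km
Rhumb: Δφ = -0.4238, Δλ = +0.9259, Δψ = -0.6950, q = Δφ/Δψ = 0.6097 → d_rh = R√(Δφ²+q²Δλ²) = 4497.9 km
Excess = (4497.9 − 4397.0) / 4397.0 = 100.9 / 4397.0 = 2.29% ≈ 2.3%

2.3%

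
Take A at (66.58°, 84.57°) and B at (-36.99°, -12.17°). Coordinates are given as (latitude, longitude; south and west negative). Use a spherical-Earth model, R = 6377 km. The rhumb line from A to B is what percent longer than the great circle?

2.4%

Great circle: σ = 2.2011 rad → d_gc = Rσ = 14036.2 km
Rhumb: Δφ = -1.8076, Δλ = -1.6884, Δψ = -2.2695, q = Δφ/Δψ = 0.7965 → d_rh = R√(Δφ²+q²Δλ²) = 14367.5 km
Excess = (14367.5 − 14036.2) / 14036.2 = 331.3 / 14036.2 = 2.36% ≈ 2.4%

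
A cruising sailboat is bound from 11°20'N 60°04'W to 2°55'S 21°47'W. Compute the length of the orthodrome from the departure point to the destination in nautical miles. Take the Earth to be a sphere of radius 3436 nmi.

2438 nmi

cos σ = sin φ₁ sin φ₂ + cos φ₁ cos φ₂ cos Δλ
      = sin(11.33°)sin(-2.92°) + cos(11.33°)cos(-2.92°)cos(38.28°) = 0.7587
σ = 40.654° → d = Rσ = 3436·0.70955 = 2438 nmi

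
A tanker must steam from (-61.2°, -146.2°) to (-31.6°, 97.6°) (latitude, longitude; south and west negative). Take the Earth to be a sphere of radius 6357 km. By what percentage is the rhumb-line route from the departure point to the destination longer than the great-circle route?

Great circle: σ = 1.2891 rad → d_gc = Rσ = 8194.6 km
Rhumb: Δφ = +0.5166, Δλ = -2.0281, Δψ = +0.7778, q = Δφ/Δψ = 0.6642 → d_rh = R√(Δφ²+q²Δλ²) = 9171.3 km
Excess = (9171.3 − 8194.6) / 8194.6 = 976.7 / 8194.6 = 11.92% ≈ 11.9%

11.9%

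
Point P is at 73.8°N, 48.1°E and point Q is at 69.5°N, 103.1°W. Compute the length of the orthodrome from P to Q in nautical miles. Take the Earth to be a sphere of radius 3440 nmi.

cos σ = sin φ₁ sin φ₂ + cos φ₁ cos φ₂ cos Δλ
      = sin(73.80°)sin(69.50°) + cos(73.80°)cos(69.50°)cos(-151.20°) = 0.8139
σ = 35.525° → d = Rσ = 3440·0.62003 = 2133 nmi

2133 nmi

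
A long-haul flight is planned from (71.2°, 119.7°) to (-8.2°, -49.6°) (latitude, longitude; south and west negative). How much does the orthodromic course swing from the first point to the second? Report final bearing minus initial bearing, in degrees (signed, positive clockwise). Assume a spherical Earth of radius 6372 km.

-164.3°

Initial bearing θ₁ = atan2(sin Δλ cos φ₂, cos φ₁ sin φ₂ − sin φ₁ cos φ₂ cos Δλ) = 348.14°
Final bearing θ₂ = (initial bearing from the destination back to the start) + 180° = 183.84°
Δθ = θ₂ − θ₁ = -164.3°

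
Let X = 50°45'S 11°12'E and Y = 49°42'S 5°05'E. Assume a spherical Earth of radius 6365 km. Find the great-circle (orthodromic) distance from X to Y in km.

Haversine: a = sin²(Δφ/2)+cos φ₁ cos φ₂ sin²(Δλ/2) = 0.00125;  σ = 2·atan2(√a,√(1−a))
σ = 4.050° → d = Rσ = 6365·0.07069 = 450 km

450 km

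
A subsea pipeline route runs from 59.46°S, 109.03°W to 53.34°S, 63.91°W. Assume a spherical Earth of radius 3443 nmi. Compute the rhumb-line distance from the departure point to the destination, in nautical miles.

1541 nmi

Δψ = ln[tan(π/4+φ₂/2)/tan(π/4+φ₁/2)] = +0.1935;  Δφ = +0.1068 rad,  Δλ = +0.7875 rad
q = Δφ/Δψ = 0.5519
d = R·√(Δφ² + q²Δλ²) = 3443·0.44758 = 1541 nmi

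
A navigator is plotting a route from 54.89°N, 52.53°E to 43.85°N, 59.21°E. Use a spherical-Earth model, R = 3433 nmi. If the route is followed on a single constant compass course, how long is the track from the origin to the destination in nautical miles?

710 nmi

Rhumb course C = atan2(Δλ, Δψ) with Δψ = ln[tan(π/4+φ₂/2)/tan(π/4+φ₁/2)] = -0.2976, Δλ = +0.1166 → C = 158.61°
d = R·|Δφ| / |cos C| = 3433·0.19268 / 0.93111 = 710 nmi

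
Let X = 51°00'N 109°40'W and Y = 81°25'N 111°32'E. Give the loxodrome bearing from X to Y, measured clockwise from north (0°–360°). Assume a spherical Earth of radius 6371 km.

302.6°

Meridional parts: M(φ₁)=+1.0381, M(φ₂)=+2.5897 → ΔM = +1.5516;  Δλ = -2.4225 rad
tan C = Δλ / ΔM = -1.5613 → C = 302.64°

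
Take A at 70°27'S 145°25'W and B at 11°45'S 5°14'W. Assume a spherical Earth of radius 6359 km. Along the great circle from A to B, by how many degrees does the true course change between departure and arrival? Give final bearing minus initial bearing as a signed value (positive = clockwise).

-128.7°

At departure: θ₁ = atan2(sin Δλ cos φ₂, cos φ₁ sin φ₂ − sin φ₁ cos φ₂ cos Δλ) = 141.09°
At arrival: θ₂ = atan2(sin Δλ cos φ₁, −cos φ₂ sin φ₁ + sin φ₂ cos φ₁ cos Δλ) = 12.40°
Δθ = θ₂ − θ₁ = -128.7°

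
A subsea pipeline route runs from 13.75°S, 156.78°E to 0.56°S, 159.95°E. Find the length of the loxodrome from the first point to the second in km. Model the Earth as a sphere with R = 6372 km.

Δψ = ln[tan(π/4+φ₂/2)/tan(π/4+φ₁/2)] = +0.2325;  Δφ = +0.2302 rad,  Δλ = +0.0553 rad
q = Δφ/Δψ = 0.9900
d = R·√(Δφ² + q²Δλ²) = 6372·0.23663 = 1508 km

1508 km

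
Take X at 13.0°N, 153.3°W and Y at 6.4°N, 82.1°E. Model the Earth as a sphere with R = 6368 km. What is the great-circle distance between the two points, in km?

Haversine: a = sin²(Δφ/2)+cos φ₁ cos φ₂ sin²(Δλ/2) = 0.76238;  σ = 2·atan2(√a,√(1−a))
σ = 121.653° → d = Rσ = 6368·2.12324 = 13521 km

13521 km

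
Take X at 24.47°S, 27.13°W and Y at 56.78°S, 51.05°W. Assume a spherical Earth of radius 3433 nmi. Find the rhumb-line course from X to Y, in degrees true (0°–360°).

Meridional parts: M(φ₁)=-0.4407, M(φ₂)=-1.2096 → ΔM = -0.7690;  Δλ = -0.4175 rad
tan C = Δλ / ΔM = +0.5429 → C = 208.50°

208.5°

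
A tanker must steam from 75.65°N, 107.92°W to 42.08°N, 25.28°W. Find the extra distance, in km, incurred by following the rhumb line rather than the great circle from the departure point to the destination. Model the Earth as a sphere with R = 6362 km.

364 km

Great circle: cos σ = sin φ₁ sin φ₂ + cos φ₁ cos φ₂ cos Δλ,  σ = 0.8328 rad → d_gc = 5298.1 km
Rhumb line: Δψ = -1.2613, q = Δφ/Δψ = 0.4645, d_rh = R√(Δφ²+q²Δλ²) = 5662.4 km
Excess = 5662.4 − 5298.1 = 364.3 ≈ 364 km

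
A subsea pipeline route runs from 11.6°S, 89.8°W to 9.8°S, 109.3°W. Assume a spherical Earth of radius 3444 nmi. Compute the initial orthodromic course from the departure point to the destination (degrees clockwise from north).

273.5°

θ = atan2( sin Δλ·cos φ₂ ,  cos φ₁ sin φ₂ − sin φ₁ cos φ₂ cos Δλ )
  = atan2(-0.3289, +0.0200) = 273.49°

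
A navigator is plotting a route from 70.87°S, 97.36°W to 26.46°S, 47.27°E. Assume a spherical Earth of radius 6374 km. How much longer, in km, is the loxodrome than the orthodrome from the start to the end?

Great circle: cos σ = sin φ₁ sin φ₂ + cos φ₁ cos φ₂ cos Δλ,  σ = 1.3880 rad → d_gc = 8847.4 km
Rhumb line: Δψ = +1.3016, q = Δφ/Δψ = 0.5955, d_rh = R√(Δφ²+q²Δλ²) = 10780.1 km
Excess = 10780.1 − 8847.4 = 1932.7 ≈ 1933 km

1933 km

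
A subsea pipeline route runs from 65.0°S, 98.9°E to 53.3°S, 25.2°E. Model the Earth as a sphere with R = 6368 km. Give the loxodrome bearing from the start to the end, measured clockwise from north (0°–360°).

287.4°

Δψ = ln[tan(π/4+φ₂/2)/tan(π/4+φ₁/2)] = +0.4029
Δλ = -1.2863 rad (taken the short way round)
course = atan2(Δλ, Δψ) = 287.39°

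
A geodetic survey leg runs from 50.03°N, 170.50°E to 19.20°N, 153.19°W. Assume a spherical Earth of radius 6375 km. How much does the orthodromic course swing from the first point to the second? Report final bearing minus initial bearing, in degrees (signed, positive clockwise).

Initial bearing θ₁ = atan2(sin Δλ cos φ₂, cos φ₁ sin φ₂ − sin φ₁ cos φ₂ cos Δλ) = 123.63°
Final bearing θ₂ = (initial bearing from the destination back to the start) + 180° = 145.50°
Δθ = θ₂ − θ₁ = +21.9°

+21.9°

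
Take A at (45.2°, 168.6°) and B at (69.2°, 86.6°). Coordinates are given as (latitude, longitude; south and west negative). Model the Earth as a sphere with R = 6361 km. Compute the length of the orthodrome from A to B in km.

5076 km

Haversine: a = sin²(Δφ/2)+cos φ₁ cos φ₂ sin²(Δλ/2) = 0.15093;  σ = 2·atan2(√a,√(1−a))
σ = 45.721° → d = Rσ = 6361·0.79799 = 5076 km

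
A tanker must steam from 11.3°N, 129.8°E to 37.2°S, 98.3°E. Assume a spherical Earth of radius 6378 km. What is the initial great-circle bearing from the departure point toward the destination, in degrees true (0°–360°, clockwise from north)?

N = sin Δλ·cos φ₂ = -0.4162;  D = cos φ₁ sin φ₂ − sin φ₁ cos φ₂ cos Δλ = -0.7260
initial course = atan2(N, D) = 209.83°

209.8°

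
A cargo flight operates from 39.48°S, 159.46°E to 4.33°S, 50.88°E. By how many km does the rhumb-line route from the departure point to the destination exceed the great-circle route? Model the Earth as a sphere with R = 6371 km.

369 km

Great circle: cos σ = sin φ₁ sin φ₂ + cos φ₁ cos φ₂ cos Δλ,  σ = 1.7693 rad → d_gc = 11272.4 km
Rhumb line: Δψ = +0.6755, q = Δφ/Δψ = 0.9082, d_rh = R√(Δφ²+q²Δλ²) = 11641.4 km
Excess = 11641.4 − 11272.4 = 369.0 ≈ 369 km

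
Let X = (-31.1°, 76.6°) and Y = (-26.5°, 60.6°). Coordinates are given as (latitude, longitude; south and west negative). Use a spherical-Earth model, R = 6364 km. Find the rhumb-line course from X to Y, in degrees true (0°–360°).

Meridional parts: M(φ₁)=-0.5716, M(φ₂)=-0.4799 → ΔM = +0.0917;  Δλ = -0.2793 rad
tan C = Δλ / ΔM = -3.0467 → C = 288.17°

288.2°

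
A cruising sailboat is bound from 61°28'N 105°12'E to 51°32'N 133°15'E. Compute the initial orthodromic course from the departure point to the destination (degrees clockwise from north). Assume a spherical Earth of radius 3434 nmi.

N = sin Δλ·cos φ₂ = +0.2925;  D = cos φ₁ sin φ₂ − sin φ₁ cos φ₂ cos Δλ = -0.1083
initial course = atan2(N, D) = 110.32°

110.3°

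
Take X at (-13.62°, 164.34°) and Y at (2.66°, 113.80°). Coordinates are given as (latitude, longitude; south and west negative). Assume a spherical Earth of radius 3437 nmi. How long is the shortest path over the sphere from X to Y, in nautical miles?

3161 nmi

Haversine: a = sin²(Δφ/2)+cos φ₁ cos φ₂ sin²(Δλ/2) = 0.19696;  σ = 2·atan2(√a,√(1−a))
σ = 52.694° → d = Rσ = 3437·0.91968 = 3161 nmi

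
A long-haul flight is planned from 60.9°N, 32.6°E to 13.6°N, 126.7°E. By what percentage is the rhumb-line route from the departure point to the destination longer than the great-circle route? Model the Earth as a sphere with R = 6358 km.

5.5%

Great circle: σ = 1.3983 rad → d_gc = Rσ = 8890.3 km
Rhumb: Δφ = -0.8255, Δλ = +1.6424, Δψ = -1.1092, q = Δφ/Δψ = 0.7443 → d_rh = R√(Δφ²+q²Δλ²) = 9378.2 km
Excess = (9378.2 − 8890.3) / 8890.3 = 487.9 / 8890.3 = 5.49% ≈ 5.5%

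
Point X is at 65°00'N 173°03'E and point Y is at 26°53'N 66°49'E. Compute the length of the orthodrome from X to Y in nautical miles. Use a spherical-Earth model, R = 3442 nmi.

4342 nmi

Haversine: a = sin²(Δφ/2)+cos φ₁ cos φ₂ sin²(Δλ/2) = 0.34778;  σ = 2·atan2(√a,√(1−a))
σ = 72.276° → d = Rσ = 3442·1.26145 = 4342 nmi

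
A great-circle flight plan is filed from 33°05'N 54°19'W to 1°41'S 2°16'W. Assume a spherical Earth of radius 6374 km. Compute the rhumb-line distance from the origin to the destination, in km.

6703 km

Rhumb course C = atan2(Δλ, Δψ) with Δψ = ln[tan(π/4+φ₂/2)/tan(π/4+φ₁/2)] = -0.6418, Δλ = +0.9084 → C = 125.24°
d = R·|Δφ| / |cos C| = 6374·0.60679 / 0.57704 = 6703 km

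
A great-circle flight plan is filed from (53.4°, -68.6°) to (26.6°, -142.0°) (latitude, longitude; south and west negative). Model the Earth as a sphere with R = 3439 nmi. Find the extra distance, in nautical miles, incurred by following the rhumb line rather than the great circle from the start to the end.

Great circle: cos σ = sin φ₁ sin φ₂ + cos φ₁ cos φ₂ cos Δλ,  σ = 1.0335 rad → d_gc = 3554.4 nmi
Rhumb line: Δψ = -0.6246, q = Δφ/Δψ = 0.7489, d_rh = R√(Δφ²+q²Δλ²) = 3670.5 nmi
Excess = 3670.5 − 3554.4 = 116.1 ≈ 116 nmi

116 nmi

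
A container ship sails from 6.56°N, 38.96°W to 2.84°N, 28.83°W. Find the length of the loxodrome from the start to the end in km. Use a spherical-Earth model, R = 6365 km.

1195 km

Rhumb course C = atan2(Δλ, Δψ) with Δψ = ln[tan(π/4+φ₂/2)/tan(π/4+φ₁/2)] = -0.0652, Δλ = +0.1768 → C = 110.23°
d = R·|Δφ| / |cos C| = 6365·0.06493 / 0.34580 = 1195 km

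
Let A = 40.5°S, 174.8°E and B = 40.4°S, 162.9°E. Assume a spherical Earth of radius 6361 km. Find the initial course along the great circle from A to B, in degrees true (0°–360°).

N = sin Δλ·cos φ₂ = -0.1570;  D = cos φ₁ sin φ₂ − sin φ₁ cos φ₂ cos Δλ = -0.0089
initial course = atan2(N, D) = 266.76°

266.8°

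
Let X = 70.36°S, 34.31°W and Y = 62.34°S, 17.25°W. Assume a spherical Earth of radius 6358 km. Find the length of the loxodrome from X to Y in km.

1165 km

Δψ = ln[tan(π/4+φ₂/2)/tan(π/4+φ₁/2)] = +0.3522;  Δφ = +0.1400 rad,  Δλ = +0.2978 rad
q = Δφ/Δψ = 0.3974
d = R·√(Δφ² + q²Δλ²) = 6358·0.18328 = 1165 km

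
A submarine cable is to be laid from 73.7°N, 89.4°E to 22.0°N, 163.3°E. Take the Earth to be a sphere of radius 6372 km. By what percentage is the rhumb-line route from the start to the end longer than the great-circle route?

4.4%

Great circle: σ = 1.1244 rad → d_gc = Rσ = 7164.7 km
Rhumb: Δφ = -0.9023, Δλ = +1.2898, Δψ = -1.5497, q = Δφ/Δψ = 0.5823 → d_rh = R√(Δφ²+q²Δλ²) = 7480.6 km
Excess = (7480.6 − 7164.7) / 7164.7 = 315.9 / 7164.7 = 4.41% ≈ 4.4%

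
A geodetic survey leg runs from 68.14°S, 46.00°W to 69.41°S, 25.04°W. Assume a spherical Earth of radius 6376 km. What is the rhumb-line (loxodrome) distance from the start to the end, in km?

Rhumb course C = atan2(Δλ, Δψ) with Δψ = ln[tan(π/4+φ₂/2)/tan(π/4+φ₁/2)] = -0.0612, Δλ = +0.3658 → C = 99.50°
d = R·|Δφ| / |cos C| = 6376·0.02217 / 0.16512 = 856 km

856 km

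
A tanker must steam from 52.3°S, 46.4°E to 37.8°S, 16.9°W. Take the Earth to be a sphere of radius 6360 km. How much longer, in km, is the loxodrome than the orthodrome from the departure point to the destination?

Great circle: cos σ = sin φ₁ sin φ₂ + cos φ₁ cos φ₂ cos Δλ,  σ = 0.7925 rad → d_gc = 5040.4 km
Rhumb line: Δψ = +0.3611, q = Δφ/Δψ = 0.7008, d_rh = R√(Δφ²+q²Δλ²) = 5180.4 km
Excess = 5180.4 − 5040.4 = 140.0 ≈ 140 km

140 km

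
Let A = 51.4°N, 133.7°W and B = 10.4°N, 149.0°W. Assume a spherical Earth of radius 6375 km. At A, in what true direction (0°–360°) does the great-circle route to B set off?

N = sin Δλ·cos φ₂ = -0.2595;  D = cos φ₁ sin φ₂ − sin φ₁ cos φ₂ cos Δλ = -0.6288
initial course = atan2(N, D) = 202.43°

202.4°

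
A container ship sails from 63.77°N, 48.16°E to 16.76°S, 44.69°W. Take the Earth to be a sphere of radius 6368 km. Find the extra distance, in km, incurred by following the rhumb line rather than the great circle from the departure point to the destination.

379 km

Great circle: cos σ = sin φ₁ sin φ₂ + cos φ₁ cos φ₂ cos Δλ,  σ = 1.8543 rad → d_gc = 11808.1 km
Rhumb line: Δψ = -1.7536, q = Δφ/Δψ = 0.8015, d_rh = R√(Δφ²+q²Δλ²) = 12187.0 km
Excess = 12187.0 − 11808.1 = 378.9 ≈ 379 km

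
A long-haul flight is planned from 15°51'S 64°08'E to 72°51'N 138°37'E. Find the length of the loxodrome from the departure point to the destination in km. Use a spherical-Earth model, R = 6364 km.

11482 km

Δψ = ln[tan(π/4+φ₂/2)/tan(π/4+φ₁/2)] = +2.1721;  Δφ = +1.5481 rad,  Δλ = +1.3000 rad
q = Δφ/Δψ = 0.7127
d = R·√(Δφ² + q²Δλ²) = 6364·1.80419 = 11482 km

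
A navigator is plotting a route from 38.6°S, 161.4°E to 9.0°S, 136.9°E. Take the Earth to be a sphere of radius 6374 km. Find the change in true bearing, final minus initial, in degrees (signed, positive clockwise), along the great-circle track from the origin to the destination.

At departure: θ₁ = atan2(sin Δλ cos φ₂, cos φ₁ sin φ₂ − sin φ₁ cos φ₂ cos Δλ) = 316.95°
At arrival: θ₂ = atan2(sin Δλ cos φ₁, −cos φ₂ sin φ₁ + sin φ₂ cos φ₁ cos Δλ) = 327.31°
Δθ = θ₂ − θ₁ = +10.4°

+10.4°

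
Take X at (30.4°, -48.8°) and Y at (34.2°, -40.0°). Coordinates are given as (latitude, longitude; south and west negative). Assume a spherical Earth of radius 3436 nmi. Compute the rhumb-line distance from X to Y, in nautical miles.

Δψ = ln[tan(π/4+φ₂/2)/tan(π/4+φ₁/2)] = +0.0785;  Δφ = +0.0663 rad,  Δλ = +0.1536 rad
q = Δφ/Δψ = 0.8450
d = R·√(Δφ² + q²Δλ²) = 3436·0.14574 = 501 nmi

501 nmi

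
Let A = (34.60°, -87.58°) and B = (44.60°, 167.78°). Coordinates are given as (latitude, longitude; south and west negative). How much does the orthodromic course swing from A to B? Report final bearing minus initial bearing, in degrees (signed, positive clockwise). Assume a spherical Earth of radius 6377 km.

At departure: θ₁ = atan2(sin Δλ cos φ₂, cos φ₁ sin φ₂ − sin φ₁ cos φ₂ cos Δλ) = 314.63°
At arrival: θ₂ = atan2(sin Δλ cos φ₁, −cos φ₂ sin φ₁ + sin φ₂ cos φ₁ cos Δλ) = 235.35°
Δθ = θ₂ − θ₁ = -79.3°

-79.3°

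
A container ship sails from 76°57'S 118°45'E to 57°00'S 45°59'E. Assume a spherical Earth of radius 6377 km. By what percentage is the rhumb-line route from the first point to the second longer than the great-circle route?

5.9%

Great circle: σ = 0.5482 rad → d_gc = Rσ = 3496.1 km
Rhumb: Δφ = +0.3482, Δλ = -1.2700, Δψ = +0.9516, q = Δφ/Δψ = 0.3659 → d_rh = R√(Δφ²+q²Δλ²) = 3703.0 km
Excess = (3703.0 − 3496.1) / 3496.1 = 206.9 / 3496.1 = 5.92% ≈ 5.9%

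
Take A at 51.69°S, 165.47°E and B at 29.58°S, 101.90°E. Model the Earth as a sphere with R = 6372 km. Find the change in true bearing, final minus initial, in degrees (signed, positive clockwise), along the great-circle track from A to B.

At departure: θ₁ = atan2(sin Δλ cos φ₂, cos φ₁ sin φ₂ − sin φ₁ cos φ₂ cos Δλ) = 269.83°
At arrival: θ₂ = atan2(sin Δλ cos φ₁, −cos φ₂ sin φ₁ + sin φ₂ cos φ₁ cos Δλ) = 314.54°
Δθ = θ₂ − θ₁ = +44.7°

+44.7°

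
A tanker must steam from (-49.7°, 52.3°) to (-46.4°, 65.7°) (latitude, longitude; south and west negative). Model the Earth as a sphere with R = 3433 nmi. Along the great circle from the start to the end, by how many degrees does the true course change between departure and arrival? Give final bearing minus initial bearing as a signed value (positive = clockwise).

-10.0°

Initial bearing θ₁ = atan2(sin Δλ cos φ₂, cos φ₁ sin φ₂ − sin φ₁ cos φ₂ cos Δλ) = 74.86°
Final bearing θ₂ = (initial bearing from the destination back to the start) + 180° = 64.87°
Δθ = θ₂ − θ₁ = -10.0°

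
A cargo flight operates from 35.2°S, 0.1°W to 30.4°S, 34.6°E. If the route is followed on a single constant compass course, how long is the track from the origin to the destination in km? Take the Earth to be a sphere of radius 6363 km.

Δψ = ln[tan(π/4+φ₂/2)/tan(π/4+φ₁/2)] = +0.0997;  Δφ = +0.0838 rad,  Δλ = +0.6056 rad
q = Δφ/Δψ = 0.8401
d = R·√(Δφ² + q²Δλ²) = 6363·0.51565 = 3281 km

3281 km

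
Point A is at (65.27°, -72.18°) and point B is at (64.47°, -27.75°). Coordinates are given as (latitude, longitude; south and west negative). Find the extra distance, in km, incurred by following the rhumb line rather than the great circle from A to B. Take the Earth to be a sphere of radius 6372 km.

Great circle: cos σ = sin φ₁ sin φ₂ + cos φ₁ cos φ₂ cos Δλ,  σ = 0.3228 rad → d_gc = 2056.8 km
Rhumb line: Δψ = -0.0329, q = Δφ/Δψ = 0.4246, d_rh = R√(Δφ²+q²Δλ²) = 2100.1 km
Excess = 2100.1 − 2056.8 = 43.3 ≈ 43 km

43 km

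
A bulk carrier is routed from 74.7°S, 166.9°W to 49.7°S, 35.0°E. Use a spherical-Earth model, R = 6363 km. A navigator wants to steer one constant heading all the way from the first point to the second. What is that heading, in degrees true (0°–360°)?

Δψ = ln[tan(π/4+φ₂/2)/tan(π/4+φ₁/2)] = +1.0050
Δλ = -2.7594 rad (taken the short way round)
course = atan2(Δλ, Δψ) = 290.01°

290.0°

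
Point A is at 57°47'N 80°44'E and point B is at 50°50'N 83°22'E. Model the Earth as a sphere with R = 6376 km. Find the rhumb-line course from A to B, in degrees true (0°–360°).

Δψ = ln[tan(π/4+φ₂/2)/tan(π/4+φ₁/2)] = -0.2085
Δλ = +0.0460 rad (taken the short way round)
course = atan2(Δλ, Δψ) = 167.57°

167.6°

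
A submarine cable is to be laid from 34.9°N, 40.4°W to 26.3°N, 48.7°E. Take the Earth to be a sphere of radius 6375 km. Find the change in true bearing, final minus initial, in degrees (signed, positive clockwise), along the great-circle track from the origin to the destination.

+53.4°

Initial bearing θ₁ = atan2(sin Δλ cos φ₂, cos φ₁ sin φ₂ − sin φ₁ cos φ₂ cos Δλ) = 68.38°
Final bearing θ₂ = (initial bearing from the destination back to the start) + 180° = 121.74°
Δθ = θ₂ − θ₁ = +53.4°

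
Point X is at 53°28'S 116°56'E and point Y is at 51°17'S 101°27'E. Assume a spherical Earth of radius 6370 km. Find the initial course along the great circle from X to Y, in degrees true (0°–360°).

276.8°

θ = atan2( sin Δλ·cos φ₂ ,  cos φ₁ sin φ₂ − sin φ₁ cos φ₂ cos Δλ )
  = atan2(-0.1670, +0.0199) = 276.78°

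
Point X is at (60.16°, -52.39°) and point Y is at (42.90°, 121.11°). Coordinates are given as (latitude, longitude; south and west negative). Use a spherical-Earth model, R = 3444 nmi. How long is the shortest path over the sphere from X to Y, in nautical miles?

Haversine: a = sin²(Δφ/2)+cos φ₁ cos φ₂ sin²(Δλ/2) = 0.38584;  σ = 2·atan2(√a,√(1−a))
σ = 76.802° → d = Rσ = 3444·1.34045 = 4617 nmi

4617 nmi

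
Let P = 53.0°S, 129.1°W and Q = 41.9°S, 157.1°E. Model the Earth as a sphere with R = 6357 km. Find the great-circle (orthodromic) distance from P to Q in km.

cos σ = sin φ₁ sin φ₂ + cos φ₁ cos φ₂ cos Δλ
      = sin(-53.00°)sin(-41.90°) + cos(-53.00°)cos(-41.90°)cos(-73.80°) = 0.6583
σ = 48.828° → d = Rσ = 6357·0.85220 = 5417 km

5417 km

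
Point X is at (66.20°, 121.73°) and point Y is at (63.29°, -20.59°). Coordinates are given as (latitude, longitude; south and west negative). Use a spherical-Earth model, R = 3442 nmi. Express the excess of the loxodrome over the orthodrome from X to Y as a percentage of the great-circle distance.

Great circle: σ = 0.8315 rad → d_gc = Rσ = 2862.0 nmi
Rhumb: Δφ = -0.0508, Δλ = -2.4840, Δψ = -0.1192, q = Δφ/Δψ = 0.4262 → d_rh = R√(Δφ²+q²Δλ²) = 3648.0 nmi
Excess = (3648.0 − 2862.0) / 2862.0 = 786.0 / 2862.0 = 27.46% ≈ 27.5%

27.5%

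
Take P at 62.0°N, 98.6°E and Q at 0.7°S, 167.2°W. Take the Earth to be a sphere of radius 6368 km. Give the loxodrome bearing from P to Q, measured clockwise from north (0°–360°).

Δψ = ln[tan(π/4+φ₂/2)/tan(π/4+φ₁/2)] = -1.4012
Δλ = +1.6441 rad (taken the short way round)
course = atan2(Δλ, Δψ) = 130.44°

130.4°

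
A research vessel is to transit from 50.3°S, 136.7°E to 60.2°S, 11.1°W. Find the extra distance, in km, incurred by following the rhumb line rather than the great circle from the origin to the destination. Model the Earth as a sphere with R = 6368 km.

Great circle: cos σ = sin φ₁ sin φ₂ + cos φ₁ cos φ₂ cos Δλ,  σ = 1.1603 rad → d_gc = 7389.0 km
Rhumb line: Δψ = -0.3051, q = Δφ/Δψ = 0.5663, d_rh = R√(Δφ²+q²Δλ²) = 9367.7 km
Excess = 9367.7 − 7389.0 = 1978.7 ≈ 1979 km

1979 km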